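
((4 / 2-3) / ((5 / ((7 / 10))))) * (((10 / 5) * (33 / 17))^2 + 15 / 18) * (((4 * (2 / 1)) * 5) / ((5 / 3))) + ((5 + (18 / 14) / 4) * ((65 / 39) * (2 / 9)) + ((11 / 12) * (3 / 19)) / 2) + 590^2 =72240897622723 / 207559800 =348048.60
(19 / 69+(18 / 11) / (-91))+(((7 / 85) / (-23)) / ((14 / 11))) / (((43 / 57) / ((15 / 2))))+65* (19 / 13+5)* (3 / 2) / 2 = 63663024445 / 201957756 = 315.23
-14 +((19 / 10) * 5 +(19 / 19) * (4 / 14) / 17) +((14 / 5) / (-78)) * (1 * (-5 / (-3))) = -126505 / 27846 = -4.54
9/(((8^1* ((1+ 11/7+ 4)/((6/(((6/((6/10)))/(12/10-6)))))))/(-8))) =2268/575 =3.94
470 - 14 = 456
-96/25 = -3.84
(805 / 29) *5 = 138.79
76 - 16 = 60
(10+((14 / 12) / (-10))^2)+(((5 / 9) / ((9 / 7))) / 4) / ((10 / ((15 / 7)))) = 108397 / 10800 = 10.04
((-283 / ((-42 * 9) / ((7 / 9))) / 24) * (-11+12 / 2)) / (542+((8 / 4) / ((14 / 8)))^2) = -0.00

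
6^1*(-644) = -3864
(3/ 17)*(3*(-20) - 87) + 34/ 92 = -19997/ 782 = -25.57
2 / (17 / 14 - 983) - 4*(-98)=5388012 / 13745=392.00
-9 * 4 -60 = -96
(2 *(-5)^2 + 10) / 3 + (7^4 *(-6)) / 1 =-14386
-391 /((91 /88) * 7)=-34408 /637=-54.02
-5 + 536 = 531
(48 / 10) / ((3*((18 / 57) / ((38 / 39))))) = 2888 / 585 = 4.94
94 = 94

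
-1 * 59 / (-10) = 59 / 10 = 5.90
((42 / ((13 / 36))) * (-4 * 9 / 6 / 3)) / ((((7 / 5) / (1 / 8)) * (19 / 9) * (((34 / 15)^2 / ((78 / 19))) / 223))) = -182887875 / 104329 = -1752.99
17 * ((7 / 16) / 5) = 119 / 80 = 1.49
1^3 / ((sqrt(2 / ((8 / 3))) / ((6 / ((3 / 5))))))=20* sqrt(3) / 3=11.55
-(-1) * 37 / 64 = 37 / 64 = 0.58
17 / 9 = 1.89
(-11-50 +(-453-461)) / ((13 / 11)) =-825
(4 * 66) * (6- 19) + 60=-3372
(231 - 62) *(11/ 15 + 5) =14534/ 15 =968.93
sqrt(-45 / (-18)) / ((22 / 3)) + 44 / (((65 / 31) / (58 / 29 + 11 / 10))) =3 * sqrt(10) / 44 + 21142 / 325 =65.27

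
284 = 284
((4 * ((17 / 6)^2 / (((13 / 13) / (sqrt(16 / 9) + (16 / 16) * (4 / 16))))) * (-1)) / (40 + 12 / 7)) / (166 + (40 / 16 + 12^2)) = -38437 / 9855000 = -0.00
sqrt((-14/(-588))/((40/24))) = sqrt(70)/70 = 0.12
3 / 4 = 0.75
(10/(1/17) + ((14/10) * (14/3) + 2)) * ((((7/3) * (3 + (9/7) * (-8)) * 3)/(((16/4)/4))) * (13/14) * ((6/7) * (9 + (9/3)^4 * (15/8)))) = -1165860.47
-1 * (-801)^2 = -641601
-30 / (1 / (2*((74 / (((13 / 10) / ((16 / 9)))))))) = -236800 / 39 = -6071.79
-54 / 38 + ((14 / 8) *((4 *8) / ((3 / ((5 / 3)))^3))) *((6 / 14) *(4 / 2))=31439 / 4617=6.81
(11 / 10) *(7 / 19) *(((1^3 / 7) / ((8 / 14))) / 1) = 77 / 760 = 0.10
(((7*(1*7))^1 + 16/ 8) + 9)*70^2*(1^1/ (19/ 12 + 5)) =3528000/ 79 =44658.23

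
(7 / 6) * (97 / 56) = 97 / 48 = 2.02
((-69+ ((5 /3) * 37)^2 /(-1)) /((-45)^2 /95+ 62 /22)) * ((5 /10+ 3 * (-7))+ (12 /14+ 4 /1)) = 37974673 /15132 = 2509.56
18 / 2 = 9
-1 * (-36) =36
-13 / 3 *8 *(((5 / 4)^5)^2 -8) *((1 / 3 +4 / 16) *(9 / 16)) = -125308547 / 8388608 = -14.94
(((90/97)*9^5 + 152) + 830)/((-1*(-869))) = 5409664/84293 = 64.18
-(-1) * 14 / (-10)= -1.40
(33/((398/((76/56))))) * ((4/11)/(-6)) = -19/2786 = -0.01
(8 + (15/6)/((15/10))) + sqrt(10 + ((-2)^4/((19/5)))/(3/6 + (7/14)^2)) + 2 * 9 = sqrt(50730)/57 + 83/3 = 31.62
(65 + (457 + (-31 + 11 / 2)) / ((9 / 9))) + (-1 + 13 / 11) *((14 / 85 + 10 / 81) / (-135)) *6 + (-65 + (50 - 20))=3145637353 / 6816150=461.50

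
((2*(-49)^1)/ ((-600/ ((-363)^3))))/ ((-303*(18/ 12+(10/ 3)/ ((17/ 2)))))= 13281392817/ 974650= 13626.83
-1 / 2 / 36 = -1 / 72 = -0.01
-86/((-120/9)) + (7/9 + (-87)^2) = 1363721/180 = 7576.23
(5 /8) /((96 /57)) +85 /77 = 29075 /19712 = 1.47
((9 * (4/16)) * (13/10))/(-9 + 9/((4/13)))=13/90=0.14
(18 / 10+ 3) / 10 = 12 / 25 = 0.48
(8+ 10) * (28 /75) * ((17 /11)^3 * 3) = 2476152 /33275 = 74.41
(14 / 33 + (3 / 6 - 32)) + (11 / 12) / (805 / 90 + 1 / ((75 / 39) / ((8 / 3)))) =-4753937 / 153417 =-30.99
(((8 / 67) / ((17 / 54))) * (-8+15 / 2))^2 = 46656 / 1297321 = 0.04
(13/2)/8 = 13/16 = 0.81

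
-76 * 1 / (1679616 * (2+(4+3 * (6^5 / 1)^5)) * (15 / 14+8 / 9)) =-7 / 25865648607325802876093376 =-0.00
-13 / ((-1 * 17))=13 / 17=0.76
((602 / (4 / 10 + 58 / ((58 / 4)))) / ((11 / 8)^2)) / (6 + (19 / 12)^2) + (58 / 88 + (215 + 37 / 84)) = 31389859 / 139755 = 224.61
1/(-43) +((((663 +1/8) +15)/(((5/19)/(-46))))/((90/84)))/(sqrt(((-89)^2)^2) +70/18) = -85773235/6133864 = -13.98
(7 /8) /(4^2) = 7 /128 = 0.05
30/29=1.03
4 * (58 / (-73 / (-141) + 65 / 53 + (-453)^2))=1733736 / 1533539891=0.00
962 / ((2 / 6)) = 2886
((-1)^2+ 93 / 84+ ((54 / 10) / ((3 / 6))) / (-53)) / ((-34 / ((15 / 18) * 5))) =-70615 / 302736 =-0.23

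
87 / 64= 1.36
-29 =-29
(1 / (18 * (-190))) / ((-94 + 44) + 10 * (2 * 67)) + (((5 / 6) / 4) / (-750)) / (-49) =2353 / 432356400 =0.00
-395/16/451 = -395/7216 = -0.05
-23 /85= -0.27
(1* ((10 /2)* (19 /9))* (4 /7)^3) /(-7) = -6080 /21609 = -0.28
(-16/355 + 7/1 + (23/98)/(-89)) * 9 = 193738077/3096310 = 62.57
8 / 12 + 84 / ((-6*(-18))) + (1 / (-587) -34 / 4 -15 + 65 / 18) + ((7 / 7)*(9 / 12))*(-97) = -1927157 / 21132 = -91.20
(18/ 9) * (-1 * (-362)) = 724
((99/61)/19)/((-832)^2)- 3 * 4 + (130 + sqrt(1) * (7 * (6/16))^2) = 100198201891/802287616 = 124.89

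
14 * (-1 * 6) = -84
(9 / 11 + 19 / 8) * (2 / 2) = 281 / 88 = 3.19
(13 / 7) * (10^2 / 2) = 650 / 7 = 92.86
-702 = -702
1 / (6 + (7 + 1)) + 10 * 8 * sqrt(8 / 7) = 1 / 14 + 160 * sqrt(14) / 7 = 85.60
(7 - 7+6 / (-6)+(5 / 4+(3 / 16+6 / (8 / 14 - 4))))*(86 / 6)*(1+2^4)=-5117 / 16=-319.81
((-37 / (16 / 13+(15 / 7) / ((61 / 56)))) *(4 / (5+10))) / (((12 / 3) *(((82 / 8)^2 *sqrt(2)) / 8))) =-234728 *sqrt(2) / 7993155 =-0.04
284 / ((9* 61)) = 284 / 549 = 0.52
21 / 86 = 0.24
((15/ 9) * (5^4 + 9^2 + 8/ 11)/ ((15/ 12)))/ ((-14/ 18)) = -1211.53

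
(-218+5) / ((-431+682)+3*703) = -213 / 2360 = -0.09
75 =75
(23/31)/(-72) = -23/2232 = -0.01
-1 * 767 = -767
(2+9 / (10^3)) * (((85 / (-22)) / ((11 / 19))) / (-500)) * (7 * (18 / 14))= 5840163 / 24200000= 0.24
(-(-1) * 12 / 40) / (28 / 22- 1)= 1.10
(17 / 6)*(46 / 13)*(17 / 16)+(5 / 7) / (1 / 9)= 74609 / 4368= 17.08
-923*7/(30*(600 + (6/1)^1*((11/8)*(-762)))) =6461/170595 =0.04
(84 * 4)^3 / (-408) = -1580544 / 17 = -92973.18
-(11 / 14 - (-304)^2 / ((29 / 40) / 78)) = 4036730561 / 406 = 9942686.11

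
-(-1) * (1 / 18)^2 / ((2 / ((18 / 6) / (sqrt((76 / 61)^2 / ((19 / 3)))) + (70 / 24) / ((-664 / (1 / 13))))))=-35 / 67122432 + 61 * sqrt(57) / 49248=0.01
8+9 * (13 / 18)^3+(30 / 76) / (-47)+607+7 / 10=1791202429 / 2893320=619.08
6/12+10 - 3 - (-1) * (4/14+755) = 10679/14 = 762.79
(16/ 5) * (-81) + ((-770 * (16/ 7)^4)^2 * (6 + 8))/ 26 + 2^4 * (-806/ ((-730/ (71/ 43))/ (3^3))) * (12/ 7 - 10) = 237847883.34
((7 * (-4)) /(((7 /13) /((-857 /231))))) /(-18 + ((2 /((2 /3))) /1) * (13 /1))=44564 /4851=9.19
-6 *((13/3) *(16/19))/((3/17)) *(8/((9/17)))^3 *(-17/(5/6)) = 604836364288/69255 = 8733468.55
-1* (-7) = 7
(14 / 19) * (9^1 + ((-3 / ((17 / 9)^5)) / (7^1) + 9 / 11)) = 2142926550 / 296750113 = 7.22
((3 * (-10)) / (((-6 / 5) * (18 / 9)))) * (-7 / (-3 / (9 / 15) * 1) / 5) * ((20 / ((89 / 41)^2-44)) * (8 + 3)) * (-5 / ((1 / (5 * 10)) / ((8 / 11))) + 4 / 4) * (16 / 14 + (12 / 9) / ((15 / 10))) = 475521280 / 66043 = 7200.18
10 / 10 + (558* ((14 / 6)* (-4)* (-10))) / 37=52117 / 37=1408.57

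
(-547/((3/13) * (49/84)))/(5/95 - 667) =135109/22176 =6.09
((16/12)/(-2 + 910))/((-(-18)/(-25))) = -25/12258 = -0.00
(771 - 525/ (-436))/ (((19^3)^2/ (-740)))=-62285985/ 5128001029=-0.01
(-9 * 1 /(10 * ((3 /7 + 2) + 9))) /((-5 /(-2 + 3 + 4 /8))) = 189 /8000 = 0.02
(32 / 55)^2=1024 / 3025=0.34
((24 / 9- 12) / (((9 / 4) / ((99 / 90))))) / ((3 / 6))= -1232 / 135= -9.13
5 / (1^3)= 5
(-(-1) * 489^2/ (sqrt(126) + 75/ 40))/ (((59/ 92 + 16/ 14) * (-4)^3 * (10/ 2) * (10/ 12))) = 12832827/ 1667965- 102662616 * sqrt(14)/ 8339825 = -38.37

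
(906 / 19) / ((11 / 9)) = 8154 / 209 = 39.01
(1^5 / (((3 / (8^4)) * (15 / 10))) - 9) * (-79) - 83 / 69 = -14737936 / 207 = -71197.76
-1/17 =-0.06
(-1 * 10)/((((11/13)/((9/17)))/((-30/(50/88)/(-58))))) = -2808/493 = -5.70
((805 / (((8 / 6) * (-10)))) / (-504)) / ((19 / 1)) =23 / 3648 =0.01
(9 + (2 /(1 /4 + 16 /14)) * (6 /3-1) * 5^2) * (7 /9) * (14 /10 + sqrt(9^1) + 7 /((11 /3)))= 4253179 /19305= 220.31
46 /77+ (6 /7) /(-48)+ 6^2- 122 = -7517 /88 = -85.42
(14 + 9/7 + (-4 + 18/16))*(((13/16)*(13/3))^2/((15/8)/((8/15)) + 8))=13.36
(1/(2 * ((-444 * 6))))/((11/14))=-7/29304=-0.00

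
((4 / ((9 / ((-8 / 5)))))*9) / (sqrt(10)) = -16*sqrt(10) / 25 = -2.02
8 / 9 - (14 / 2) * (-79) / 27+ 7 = 766 / 27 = 28.37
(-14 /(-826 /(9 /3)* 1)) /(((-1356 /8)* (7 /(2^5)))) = -64 /46669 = -0.00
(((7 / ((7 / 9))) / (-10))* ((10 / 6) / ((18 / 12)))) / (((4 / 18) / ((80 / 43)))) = -360 / 43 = -8.37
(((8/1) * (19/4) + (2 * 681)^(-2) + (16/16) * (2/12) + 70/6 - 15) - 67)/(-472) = 59670581/875580768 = 0.07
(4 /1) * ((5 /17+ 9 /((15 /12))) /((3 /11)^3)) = 3391388 /2295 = 1477.73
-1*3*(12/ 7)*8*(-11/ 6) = 528/ 7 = 75.43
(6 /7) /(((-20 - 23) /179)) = -1074 /301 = -3.57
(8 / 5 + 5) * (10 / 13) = 66 / 13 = 5.08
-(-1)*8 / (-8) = -1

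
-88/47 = -1.87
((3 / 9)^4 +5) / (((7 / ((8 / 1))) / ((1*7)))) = 3248 / 81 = 40.10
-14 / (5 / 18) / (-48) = 1.05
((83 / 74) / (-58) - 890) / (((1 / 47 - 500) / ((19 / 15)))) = 162439379 / 72041220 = 2.25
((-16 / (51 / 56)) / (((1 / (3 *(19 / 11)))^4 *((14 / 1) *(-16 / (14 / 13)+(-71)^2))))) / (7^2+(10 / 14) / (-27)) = -37241571528 / 10131783225707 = -0.00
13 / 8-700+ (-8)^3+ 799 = -3291 / 8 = -411.38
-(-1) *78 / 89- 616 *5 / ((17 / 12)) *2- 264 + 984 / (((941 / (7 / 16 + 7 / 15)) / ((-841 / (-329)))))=-4608.94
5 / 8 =0.62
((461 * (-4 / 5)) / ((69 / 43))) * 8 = -634336 / 345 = -1838.66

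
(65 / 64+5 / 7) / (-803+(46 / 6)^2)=-6975 / 3000704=-0.00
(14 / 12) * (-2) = -7 / 3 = -2.33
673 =673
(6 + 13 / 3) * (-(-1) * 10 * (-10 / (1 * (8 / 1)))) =-775 / 6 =-129.17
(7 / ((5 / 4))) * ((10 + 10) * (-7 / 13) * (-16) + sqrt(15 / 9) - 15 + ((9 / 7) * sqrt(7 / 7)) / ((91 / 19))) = 28 * sqrt(15) / 15 + 401504 / 455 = 889.66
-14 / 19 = -0.74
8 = 8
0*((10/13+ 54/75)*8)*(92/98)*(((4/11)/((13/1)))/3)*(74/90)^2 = 0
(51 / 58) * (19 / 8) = 969 / 464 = 2.09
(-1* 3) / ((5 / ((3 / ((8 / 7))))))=-63 / 40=-1.58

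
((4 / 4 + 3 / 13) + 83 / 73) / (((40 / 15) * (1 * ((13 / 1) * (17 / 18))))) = 60669 / 838916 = 0.07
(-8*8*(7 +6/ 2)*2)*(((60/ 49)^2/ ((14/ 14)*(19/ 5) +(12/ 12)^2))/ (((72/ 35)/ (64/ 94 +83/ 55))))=-75480000/ 177331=-425.64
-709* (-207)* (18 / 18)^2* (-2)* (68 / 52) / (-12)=831657 / 26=31986.81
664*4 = 2656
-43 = -43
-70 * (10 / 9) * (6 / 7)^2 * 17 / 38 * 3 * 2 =-20400 / 133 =-153.38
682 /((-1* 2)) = -341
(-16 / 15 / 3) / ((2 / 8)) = -1.42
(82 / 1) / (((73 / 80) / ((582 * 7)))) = 26725440 / 73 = 366101.92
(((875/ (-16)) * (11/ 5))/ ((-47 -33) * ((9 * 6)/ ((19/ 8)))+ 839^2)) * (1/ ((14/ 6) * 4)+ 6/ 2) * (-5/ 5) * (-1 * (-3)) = 1363725/ 853756096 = 0.00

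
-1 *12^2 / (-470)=72 / 235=0.31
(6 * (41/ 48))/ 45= 41/ 360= 0.11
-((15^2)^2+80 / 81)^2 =-16815781497025 / 6561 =-2562990625.98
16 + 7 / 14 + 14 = 61 / 2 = 30.50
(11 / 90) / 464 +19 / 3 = 264491 / 41760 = 6.33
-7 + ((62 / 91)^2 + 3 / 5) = -245772 / 41405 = -5.94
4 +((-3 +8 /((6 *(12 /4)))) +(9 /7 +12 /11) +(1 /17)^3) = 3.82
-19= -19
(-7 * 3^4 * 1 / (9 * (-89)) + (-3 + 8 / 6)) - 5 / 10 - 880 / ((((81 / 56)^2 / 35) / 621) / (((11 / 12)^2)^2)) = -22615462945219 / 3503574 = -6454969.40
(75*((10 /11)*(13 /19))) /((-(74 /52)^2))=-6591000 /286121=-23.04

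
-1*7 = -7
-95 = -95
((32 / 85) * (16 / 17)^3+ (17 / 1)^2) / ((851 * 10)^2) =120818917 / 30242995860500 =0.00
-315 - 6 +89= -232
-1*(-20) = 20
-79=-79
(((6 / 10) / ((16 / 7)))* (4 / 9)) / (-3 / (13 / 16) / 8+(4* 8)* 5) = 91 / 124440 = 0.00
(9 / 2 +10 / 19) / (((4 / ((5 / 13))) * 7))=955 / 13832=0.07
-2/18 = -1/9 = -0.11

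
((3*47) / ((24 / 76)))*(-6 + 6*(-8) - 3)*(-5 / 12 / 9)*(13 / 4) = 1102855 / 288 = 3829.36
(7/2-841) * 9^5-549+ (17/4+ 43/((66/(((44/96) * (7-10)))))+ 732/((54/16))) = -7121356741/144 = -49453866.26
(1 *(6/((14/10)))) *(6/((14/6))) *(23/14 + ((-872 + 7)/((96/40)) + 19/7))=-1345905/343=-3923.92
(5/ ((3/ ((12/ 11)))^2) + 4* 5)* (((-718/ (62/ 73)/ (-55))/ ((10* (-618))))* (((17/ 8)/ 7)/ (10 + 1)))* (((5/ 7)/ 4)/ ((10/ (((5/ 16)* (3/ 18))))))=-55689875/ 42221941622784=-0.00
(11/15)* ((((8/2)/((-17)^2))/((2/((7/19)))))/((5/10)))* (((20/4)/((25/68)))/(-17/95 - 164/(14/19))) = -8624/37772895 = -0.00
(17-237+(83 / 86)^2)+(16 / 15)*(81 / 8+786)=23302261 / 36980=630.13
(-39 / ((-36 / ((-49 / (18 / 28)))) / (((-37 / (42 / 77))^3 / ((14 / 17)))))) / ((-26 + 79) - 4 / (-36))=730081899547 / 1238976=589262.34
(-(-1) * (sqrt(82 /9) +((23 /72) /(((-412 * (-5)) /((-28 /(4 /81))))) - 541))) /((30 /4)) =-8917129 /123600 +2 * sqrt(82) /45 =-71.74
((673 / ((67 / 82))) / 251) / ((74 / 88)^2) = 106840096 / 23022473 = 4.64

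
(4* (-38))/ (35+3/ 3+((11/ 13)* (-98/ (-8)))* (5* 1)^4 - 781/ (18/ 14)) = -71136/ 2764439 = -0.03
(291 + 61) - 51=301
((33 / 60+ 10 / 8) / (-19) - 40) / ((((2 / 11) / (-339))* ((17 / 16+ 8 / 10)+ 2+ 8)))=8740776 / 1387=6301.93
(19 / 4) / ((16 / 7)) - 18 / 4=-155 / 64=-2.42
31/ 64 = 0.48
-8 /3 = -2.67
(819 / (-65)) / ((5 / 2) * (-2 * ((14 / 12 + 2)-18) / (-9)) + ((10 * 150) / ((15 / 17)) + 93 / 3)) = -3402 / 465145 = -0.01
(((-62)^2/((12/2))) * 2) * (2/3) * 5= 38440/9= 4271.11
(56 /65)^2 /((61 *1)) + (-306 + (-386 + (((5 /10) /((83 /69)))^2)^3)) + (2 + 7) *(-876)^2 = 37240223790161401647153701 /5392685294497633600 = 6905692.02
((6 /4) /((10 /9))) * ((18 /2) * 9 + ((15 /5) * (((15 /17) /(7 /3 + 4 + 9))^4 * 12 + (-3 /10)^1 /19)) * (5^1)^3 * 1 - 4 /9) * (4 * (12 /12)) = 716376057572055 /1776317612236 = 403.29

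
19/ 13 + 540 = 541.46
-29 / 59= -0.49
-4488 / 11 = -408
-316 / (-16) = 79 / 4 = 19.75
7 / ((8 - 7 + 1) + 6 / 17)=119 / 40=2.98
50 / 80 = 5 / 8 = 0.62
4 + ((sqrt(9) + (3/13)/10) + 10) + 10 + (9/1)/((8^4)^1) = 7195209/266240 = 27.03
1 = 1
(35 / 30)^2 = 49 / 36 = 1.36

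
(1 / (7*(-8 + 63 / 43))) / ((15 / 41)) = -1763 / 29505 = -0.06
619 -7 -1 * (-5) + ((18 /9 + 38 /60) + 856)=44269 /30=1475.63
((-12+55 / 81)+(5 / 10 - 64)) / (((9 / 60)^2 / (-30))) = 24242000 / 243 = 99761.32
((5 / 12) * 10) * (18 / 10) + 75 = 82.50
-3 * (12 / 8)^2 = -27 / 4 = -6.75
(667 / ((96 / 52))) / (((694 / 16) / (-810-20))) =-7196930 / 1041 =-6913.48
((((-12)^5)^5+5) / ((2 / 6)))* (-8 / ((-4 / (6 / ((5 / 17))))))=-583824845861702359315994637324 / 5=-116764969172340471863198900000.00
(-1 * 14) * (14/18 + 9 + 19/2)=-2429/9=-269.89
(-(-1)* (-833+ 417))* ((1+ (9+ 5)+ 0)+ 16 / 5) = -37856 / 5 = -7571.20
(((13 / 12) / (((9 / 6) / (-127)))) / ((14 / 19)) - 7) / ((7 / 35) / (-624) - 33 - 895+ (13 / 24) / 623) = 766697620 / 5411424639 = 0.14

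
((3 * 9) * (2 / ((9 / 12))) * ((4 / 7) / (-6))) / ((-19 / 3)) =144 / 133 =1.08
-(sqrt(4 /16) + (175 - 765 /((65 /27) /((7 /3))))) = 14715 /26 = 565.96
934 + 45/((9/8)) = 974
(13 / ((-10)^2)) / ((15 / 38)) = 247 / 750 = 0.33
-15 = -15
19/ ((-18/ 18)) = -19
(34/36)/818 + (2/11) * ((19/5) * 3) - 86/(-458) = 419421119/185448780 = 2.26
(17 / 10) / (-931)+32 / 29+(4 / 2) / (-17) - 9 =-36792191 / 4589830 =-8.02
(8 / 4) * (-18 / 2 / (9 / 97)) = -194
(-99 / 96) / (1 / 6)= -99 / 16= -6.19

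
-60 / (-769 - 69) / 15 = 2 / 419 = 0.00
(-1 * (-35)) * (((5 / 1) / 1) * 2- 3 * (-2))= 560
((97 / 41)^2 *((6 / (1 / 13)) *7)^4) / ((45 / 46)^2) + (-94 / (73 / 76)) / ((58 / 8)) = 46245080720809894048 / 88966925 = 519800821718.97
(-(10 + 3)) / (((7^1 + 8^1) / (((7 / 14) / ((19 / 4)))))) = -26 / 285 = -0.09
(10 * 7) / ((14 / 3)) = 15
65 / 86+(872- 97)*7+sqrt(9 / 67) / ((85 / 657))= 1971*sqrt(67) / 5695+466615 / 86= 5428.59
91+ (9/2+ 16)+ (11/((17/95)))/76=7637/68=112.31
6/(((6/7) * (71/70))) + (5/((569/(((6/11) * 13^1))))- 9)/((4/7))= -15535037/1777556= -8.74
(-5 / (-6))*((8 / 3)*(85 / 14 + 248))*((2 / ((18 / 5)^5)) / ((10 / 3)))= 11115625 / 19840464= 0.56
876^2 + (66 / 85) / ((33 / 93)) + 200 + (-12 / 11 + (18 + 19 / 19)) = 717702351 / 935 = 767596.10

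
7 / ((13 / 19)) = 133 / 13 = 10.23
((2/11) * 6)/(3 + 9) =1/11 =0.09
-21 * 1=-21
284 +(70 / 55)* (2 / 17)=53136 / 187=284.15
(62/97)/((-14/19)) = -589/679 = -0.87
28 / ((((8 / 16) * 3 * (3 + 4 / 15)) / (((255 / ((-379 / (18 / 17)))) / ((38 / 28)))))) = -21600 / 7201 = -3.00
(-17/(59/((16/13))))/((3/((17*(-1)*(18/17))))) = 1632/767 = 2.13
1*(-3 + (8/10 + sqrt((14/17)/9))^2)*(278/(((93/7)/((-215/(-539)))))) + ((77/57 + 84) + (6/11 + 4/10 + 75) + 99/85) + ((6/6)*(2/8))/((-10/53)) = 95632*sqrt(238)/365211 + 10764431947/75698280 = 146.24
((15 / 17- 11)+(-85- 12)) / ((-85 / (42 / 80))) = 38241 / 57800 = 0.66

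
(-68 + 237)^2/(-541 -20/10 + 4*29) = -28561/427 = -66.89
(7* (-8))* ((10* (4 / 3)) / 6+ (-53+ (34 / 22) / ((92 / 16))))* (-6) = -12881008 / 759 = -16971.03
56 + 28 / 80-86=-593 / 20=-29.65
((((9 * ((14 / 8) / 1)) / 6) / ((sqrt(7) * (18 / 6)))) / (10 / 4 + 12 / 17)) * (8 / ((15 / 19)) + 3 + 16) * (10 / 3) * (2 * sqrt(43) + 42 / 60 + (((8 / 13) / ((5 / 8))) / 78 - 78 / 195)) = 2354993 * sqrt(7) / 1989468 + 7429 * sqrt(301) / 981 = 134.52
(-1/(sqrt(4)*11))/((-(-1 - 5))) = -1/132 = -0.01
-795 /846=-265 /282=-0.94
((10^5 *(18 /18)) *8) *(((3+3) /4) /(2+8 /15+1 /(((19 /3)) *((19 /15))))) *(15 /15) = 6498000000 /14393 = 451469.46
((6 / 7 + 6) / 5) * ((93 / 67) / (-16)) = -279 / 2345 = -0.12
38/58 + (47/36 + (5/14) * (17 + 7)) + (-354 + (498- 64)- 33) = 420445/7308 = 57.53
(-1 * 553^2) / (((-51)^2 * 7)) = -43687 / 2601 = -16.80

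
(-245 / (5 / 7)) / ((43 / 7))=-2401 / 43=-55.84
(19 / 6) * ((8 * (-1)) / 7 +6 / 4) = 95 / 84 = 1.13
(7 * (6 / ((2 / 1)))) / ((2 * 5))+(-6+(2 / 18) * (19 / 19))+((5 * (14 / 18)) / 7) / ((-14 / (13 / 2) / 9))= -7699 / 1260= -6.11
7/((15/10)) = 14/3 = 4.67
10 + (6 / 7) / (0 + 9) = 212 / 21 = 10.10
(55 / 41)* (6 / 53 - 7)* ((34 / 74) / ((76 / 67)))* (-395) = 9031842875 / 6110476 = 1478.09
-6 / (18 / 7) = -7 / 3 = -2.33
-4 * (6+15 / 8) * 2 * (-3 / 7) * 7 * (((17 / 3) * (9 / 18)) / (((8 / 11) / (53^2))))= 33092829 / 16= 2068301.81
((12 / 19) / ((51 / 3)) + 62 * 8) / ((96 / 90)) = 600825 / 1292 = 465.03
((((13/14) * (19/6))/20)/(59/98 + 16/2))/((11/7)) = 12103/1112760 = 0.01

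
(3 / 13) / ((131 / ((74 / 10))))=111 / 8515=0.01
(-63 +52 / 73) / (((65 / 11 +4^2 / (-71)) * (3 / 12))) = -14204828 / 324047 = -43.84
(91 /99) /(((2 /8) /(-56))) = -205.90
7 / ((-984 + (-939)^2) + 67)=7 / 880804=0.00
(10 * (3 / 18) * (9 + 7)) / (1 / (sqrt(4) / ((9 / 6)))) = 320 / 9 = 35.56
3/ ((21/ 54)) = 54/ 7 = 7.71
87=87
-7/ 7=-1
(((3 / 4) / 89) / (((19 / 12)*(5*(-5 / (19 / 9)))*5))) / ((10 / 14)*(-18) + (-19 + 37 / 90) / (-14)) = 252 / 32322575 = 0.00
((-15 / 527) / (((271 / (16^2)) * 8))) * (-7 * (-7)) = -23520 / 142817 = -0.16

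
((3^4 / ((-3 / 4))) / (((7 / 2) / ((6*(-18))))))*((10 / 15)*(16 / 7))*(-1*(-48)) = 243753.80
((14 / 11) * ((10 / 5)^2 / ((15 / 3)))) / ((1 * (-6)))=-28 / 165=-0.17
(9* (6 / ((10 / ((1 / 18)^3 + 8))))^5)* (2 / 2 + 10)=2432073739073509307975627 / 9640261511884800000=252282.96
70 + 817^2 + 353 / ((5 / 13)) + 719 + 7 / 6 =20075909 / 30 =669196.97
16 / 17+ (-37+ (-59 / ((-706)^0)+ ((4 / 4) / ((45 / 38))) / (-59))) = -4291126 / 45135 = -95.07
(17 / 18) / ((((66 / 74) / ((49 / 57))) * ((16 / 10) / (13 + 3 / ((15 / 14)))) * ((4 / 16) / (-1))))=-2434859 / 67716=-35.96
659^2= 434281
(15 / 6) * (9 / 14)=45 / 28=1.61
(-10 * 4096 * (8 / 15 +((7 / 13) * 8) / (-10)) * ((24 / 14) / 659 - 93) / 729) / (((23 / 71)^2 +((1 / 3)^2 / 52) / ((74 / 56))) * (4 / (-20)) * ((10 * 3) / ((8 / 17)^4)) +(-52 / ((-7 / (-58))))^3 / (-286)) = 60297609064321384448 / 31464084533312886359787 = 0.00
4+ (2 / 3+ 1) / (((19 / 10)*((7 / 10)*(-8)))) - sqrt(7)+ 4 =6259 / 798 - sqrt(7) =5.20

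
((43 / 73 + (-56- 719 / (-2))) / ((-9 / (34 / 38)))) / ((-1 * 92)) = 83861 / 255208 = 0.33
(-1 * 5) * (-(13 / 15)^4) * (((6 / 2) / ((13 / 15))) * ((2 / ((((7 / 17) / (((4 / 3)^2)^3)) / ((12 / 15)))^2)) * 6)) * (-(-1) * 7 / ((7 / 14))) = 1363508235075584 / 6975163125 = 195480.48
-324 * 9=-2916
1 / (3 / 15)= 5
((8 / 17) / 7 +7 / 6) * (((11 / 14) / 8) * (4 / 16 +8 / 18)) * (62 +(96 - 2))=3149575 / 239904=13.13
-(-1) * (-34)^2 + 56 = 1212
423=423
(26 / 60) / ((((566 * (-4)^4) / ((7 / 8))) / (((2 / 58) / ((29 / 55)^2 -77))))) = -55055 / 46810236223488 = -0.00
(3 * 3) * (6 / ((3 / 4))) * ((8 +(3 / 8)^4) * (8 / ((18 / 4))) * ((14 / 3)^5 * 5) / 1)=2760465715 / 243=11359941.21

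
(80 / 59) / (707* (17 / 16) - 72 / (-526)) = 0.00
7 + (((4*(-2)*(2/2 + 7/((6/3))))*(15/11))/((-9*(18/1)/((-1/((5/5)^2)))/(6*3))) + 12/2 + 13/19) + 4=2556/209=12.23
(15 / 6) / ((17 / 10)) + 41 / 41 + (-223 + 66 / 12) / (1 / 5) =-36891 / 34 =-1085.03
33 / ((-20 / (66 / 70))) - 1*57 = -58.56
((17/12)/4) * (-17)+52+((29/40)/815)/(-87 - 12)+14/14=303241067/6454800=46.98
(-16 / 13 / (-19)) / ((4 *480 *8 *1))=1 / 237120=0.00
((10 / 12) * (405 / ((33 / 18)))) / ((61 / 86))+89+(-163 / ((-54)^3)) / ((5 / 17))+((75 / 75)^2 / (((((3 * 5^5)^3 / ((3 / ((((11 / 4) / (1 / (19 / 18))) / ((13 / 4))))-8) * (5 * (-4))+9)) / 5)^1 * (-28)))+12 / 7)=30041446982606749888547 / 85770018017578125000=350.26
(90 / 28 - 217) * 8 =-11972 / 7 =-1710.29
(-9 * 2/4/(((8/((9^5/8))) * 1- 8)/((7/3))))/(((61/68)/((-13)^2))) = 209564901/847412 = 247.30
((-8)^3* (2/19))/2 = -512/19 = -26.95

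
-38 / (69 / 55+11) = -1045 / 337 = -3.10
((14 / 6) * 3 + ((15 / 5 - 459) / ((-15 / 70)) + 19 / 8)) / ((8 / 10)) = 85495 / 32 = 2671.72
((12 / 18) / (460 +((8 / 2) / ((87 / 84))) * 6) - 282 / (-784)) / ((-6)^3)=-1487453 / 889818048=-0.00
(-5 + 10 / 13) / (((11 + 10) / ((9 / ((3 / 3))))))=-165 / 91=-1.81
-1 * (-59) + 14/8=243/4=60.75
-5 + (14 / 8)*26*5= 445 / 2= 222.50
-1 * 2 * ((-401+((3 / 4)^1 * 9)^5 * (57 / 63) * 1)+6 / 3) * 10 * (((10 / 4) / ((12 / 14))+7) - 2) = -13935926675 / 7168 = -1944186.20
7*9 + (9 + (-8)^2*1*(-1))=8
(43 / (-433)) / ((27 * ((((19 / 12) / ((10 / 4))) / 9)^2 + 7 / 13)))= -1509300 / 222991969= -0.01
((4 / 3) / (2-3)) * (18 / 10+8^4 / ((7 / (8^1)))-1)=-655472 / 105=-6242.59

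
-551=-551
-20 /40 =-1 /2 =-0.50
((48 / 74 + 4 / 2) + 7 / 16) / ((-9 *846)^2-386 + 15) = 1827 / 34319794000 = 0.00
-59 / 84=-0.70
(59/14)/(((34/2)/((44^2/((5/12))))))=685344/595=1151.84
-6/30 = -1/5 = -0.20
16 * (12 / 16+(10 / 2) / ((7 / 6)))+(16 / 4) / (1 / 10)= 844 / 7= 120.57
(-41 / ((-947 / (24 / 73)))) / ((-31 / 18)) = -17712 / 2143061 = -0.01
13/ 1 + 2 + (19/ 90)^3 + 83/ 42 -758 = -3781396487/ 5103000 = -741.01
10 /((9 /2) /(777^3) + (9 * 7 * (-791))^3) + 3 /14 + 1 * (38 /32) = 2025355640943273194490029 /1444839692902290918053744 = 1.40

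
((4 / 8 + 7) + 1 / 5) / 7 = 11 / 10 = 1.10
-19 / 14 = -1.36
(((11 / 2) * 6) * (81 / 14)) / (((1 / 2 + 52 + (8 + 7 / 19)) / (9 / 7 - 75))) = -2911788 / 12593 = -231.22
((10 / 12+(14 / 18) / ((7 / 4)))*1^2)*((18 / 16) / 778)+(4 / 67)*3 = 150917 / 834016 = 0.18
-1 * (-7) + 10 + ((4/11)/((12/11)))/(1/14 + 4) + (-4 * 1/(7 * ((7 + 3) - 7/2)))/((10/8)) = 1323583/77805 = 17.01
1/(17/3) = 3/17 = 0.18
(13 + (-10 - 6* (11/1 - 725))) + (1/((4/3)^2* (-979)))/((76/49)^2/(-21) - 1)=4287.00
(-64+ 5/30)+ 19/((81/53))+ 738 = 111229/162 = 686.60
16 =16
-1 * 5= -5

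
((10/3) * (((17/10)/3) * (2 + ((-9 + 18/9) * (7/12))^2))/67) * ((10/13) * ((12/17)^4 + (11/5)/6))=4143240779/16637619024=0.25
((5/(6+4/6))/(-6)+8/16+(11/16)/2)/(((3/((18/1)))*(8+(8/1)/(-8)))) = 69/112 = 0.62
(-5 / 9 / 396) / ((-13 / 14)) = 35 / 23166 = 0.00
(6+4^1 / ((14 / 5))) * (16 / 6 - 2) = 104 / 21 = 4.95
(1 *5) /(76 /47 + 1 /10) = 2350 /807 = 2.91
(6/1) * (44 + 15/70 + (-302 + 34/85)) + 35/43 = -2322968/1505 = -1543.50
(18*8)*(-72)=-10368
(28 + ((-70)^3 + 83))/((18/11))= -3771779/18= -209543.28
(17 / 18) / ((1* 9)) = 17 / 162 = 0.10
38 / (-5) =-38 / 5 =-7.60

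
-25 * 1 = -25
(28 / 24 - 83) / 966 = -491 / 5796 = -0.08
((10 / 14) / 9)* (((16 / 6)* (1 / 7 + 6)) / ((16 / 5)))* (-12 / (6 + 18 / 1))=-1075 / 5292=-0.20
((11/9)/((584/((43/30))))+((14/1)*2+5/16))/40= 1116197/1576800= 0.71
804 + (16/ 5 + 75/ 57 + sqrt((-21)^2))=78804/ 95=829.52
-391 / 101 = -3.87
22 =22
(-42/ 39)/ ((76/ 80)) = -280/ 247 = -1.13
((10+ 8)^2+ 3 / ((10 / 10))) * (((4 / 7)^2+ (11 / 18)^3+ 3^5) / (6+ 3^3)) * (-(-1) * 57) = 144141921005 / 1047816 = 137564.15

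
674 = 674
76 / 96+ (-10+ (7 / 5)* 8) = 239 / 120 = 1.99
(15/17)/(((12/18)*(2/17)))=45/4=11.25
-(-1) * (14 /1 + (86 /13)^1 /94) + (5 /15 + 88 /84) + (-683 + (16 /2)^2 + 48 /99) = -85117031 /141141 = -603.06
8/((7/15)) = 120/7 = 17.14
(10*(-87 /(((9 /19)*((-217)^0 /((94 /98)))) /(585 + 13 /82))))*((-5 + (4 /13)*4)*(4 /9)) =1911716540 /1107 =1726934.54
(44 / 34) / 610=11 / 5185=0.00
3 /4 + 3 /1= 15 /4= 3.75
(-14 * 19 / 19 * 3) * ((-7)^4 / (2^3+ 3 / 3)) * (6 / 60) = -16807 / 15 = -1120.47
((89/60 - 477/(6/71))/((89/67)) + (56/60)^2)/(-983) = 340204129/78738300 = 4.32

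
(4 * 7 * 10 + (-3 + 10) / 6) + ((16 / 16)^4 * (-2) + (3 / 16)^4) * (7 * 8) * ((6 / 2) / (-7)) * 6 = 6991733 / 12288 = 568.99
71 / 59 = 1.20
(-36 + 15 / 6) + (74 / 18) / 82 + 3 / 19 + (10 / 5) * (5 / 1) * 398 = 27670370 / 7011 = 3946.71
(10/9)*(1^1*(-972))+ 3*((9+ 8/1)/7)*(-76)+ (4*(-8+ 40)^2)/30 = -1497.18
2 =2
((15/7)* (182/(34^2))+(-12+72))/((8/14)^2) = 1708875/9248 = 184.78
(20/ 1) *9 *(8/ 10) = 144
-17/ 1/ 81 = -17/ 81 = -0.21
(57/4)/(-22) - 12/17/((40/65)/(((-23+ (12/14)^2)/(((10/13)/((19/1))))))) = 230973861/366520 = 630.18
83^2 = 6889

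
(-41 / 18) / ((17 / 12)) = -82 / 51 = -1.61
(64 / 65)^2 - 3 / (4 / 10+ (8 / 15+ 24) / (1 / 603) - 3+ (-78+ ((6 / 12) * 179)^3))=23973962728 / 24729106675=0.97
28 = 28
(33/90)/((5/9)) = 33/50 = 0.66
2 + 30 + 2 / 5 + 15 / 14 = 2343 / 70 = 33.47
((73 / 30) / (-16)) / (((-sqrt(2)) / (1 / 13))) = 73 * sqrt(2) / 12480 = 0.01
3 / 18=1 / 6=0.17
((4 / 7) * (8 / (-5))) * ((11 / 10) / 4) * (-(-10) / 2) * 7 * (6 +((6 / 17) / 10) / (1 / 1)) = -22572 / 425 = -53.11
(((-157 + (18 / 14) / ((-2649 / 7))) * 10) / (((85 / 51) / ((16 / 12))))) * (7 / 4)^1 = -1940876 / 883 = -2198.05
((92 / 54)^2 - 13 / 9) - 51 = -36116 / 729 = -49.54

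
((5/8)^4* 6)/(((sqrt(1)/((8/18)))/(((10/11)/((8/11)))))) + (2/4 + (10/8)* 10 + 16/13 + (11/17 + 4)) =26323393/1357824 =19.39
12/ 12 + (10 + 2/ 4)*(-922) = -9680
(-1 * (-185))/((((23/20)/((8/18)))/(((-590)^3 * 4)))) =-12158436800000/207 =-58736409661.84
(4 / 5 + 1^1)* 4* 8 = 288 / 5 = 57.60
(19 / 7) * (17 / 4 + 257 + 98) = 27303 / 28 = 975.11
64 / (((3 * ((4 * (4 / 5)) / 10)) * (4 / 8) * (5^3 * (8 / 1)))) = 2 / 15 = 0.13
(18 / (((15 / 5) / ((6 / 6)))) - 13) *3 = -21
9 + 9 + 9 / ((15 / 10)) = 24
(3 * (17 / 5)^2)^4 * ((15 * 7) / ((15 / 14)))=141756320.17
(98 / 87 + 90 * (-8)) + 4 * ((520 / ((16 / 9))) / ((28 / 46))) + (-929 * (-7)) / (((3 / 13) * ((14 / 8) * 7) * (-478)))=174436583 / 145551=1198.46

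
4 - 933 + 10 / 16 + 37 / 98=-363775 / 392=-928.00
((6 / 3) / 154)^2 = 0.00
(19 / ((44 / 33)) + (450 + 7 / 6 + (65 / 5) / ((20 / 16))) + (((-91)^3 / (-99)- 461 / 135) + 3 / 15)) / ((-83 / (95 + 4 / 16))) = -1219746481 / 131472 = -9277.61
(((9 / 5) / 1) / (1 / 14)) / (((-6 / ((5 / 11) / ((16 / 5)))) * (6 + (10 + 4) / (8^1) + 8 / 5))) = -525 / 8228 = -0.06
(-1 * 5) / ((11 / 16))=-80 / 11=-7.27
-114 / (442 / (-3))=171 / 221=0.77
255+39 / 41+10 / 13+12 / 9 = 412628 / 1599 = 258.05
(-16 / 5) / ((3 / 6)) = -32 / 5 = -6.40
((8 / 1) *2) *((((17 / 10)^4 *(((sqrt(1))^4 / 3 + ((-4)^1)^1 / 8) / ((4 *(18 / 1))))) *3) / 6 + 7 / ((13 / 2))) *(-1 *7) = -839119589 / 7020000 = -119.53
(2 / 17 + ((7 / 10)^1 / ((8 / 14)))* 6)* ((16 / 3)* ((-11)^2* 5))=1228876 / 51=24095.61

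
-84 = -84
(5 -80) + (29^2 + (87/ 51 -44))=12303/ 17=723.71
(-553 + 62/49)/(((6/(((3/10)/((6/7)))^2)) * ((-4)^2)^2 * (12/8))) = -5407/184320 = -0.03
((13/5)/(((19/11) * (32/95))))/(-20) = -0.22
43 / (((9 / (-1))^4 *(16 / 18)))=43 / 5832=0.01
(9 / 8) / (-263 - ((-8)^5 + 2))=9 / 260024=0.00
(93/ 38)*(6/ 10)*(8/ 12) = 93/ 95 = 0.98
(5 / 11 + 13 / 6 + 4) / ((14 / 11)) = 437 / 84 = 5.20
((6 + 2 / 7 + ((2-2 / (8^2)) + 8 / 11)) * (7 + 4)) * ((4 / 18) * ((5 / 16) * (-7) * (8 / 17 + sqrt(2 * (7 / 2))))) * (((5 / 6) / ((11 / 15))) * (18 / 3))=-922125 * sqrt(7) / 2816-922125 / 5984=-1020.47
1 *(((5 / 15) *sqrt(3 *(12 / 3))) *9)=6 *sqrt(3)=10.39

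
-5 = -5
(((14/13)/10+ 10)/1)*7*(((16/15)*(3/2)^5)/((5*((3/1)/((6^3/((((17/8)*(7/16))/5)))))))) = 245223936/5525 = 44384.42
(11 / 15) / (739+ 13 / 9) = 33 / 33320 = 0.00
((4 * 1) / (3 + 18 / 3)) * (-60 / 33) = -80 / 99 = -0.81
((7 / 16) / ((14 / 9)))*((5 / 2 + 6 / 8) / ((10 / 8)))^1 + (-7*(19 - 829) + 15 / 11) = 9982887 / 1760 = 5672.09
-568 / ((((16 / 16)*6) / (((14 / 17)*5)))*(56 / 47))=-16685 / 51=-327.16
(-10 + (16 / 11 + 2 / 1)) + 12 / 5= -228 / 55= -4.15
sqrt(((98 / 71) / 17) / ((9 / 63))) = 7 * sqrt(16898) / 1207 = 0.75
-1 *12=-12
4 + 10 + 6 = 20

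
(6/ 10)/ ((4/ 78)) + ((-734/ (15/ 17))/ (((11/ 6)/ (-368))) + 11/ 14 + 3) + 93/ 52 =3343251941/ 20020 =166995.60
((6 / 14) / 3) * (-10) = -10 / 7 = -1.43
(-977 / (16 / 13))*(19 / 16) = -241319 / 256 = -942.65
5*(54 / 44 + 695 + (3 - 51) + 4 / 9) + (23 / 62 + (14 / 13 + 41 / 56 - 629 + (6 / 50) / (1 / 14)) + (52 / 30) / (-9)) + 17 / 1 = 441544460267 / 167567400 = 2635.03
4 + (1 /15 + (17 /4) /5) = 59 /12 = 4.92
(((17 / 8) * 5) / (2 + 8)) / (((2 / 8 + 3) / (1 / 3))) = 17 / 156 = 0.11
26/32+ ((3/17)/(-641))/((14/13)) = 991315/1220464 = 0.81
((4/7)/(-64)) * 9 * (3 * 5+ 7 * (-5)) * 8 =90/7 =12.86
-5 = -5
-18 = -18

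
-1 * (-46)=46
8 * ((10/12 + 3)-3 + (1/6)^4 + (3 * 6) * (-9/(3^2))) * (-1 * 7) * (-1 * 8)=-7690.32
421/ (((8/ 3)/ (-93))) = -117459/ 8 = -14682.38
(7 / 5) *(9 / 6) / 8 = 0.26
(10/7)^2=2.04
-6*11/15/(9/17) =-374/45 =-8.31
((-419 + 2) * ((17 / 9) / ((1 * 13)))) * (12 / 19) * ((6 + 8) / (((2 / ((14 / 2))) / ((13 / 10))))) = -231574 / 95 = -2437.62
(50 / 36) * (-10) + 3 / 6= -241 / 18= -13.39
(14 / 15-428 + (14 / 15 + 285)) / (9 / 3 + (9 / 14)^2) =-414932 / 10035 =-41.35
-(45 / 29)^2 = -2025 / 841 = -2.41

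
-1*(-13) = 13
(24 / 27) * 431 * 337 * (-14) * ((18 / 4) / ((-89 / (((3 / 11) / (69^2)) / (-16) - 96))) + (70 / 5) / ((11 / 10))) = -296238979718731 / 9322038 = -31778349.30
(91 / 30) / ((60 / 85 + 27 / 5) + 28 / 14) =119 / 318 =0.37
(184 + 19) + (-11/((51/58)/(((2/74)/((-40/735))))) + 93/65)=34448623/163540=210.64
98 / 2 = 49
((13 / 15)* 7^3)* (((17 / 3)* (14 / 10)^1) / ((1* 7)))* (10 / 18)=187.17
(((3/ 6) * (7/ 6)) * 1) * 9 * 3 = 63/ 4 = 15.75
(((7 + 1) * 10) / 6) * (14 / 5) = 112 / 3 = 37.33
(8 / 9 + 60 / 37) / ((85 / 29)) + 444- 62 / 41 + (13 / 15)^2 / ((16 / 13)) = 41216923553 / 92840400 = 443.95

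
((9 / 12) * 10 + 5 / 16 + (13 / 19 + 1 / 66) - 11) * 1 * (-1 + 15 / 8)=-174727 / 80256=-2.18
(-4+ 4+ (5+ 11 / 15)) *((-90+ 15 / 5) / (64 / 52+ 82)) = -16211 / 2705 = -5.99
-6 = -6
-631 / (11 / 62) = -3556.55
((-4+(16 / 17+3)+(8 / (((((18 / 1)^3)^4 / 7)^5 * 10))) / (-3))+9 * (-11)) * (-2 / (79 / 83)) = 1085929805749907866597677314233648795646758634751384585279001759549732819611278197 / 5217081136143599092953812755830174614921432212714669240011230300329433565757440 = 208.15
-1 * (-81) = 81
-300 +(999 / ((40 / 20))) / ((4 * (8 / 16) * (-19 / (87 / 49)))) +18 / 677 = -815117469 / 2521148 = -323.31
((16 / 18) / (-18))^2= 0.00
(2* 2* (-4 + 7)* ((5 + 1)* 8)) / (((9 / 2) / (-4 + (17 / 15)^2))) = -78208 / 225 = -347.59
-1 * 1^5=-1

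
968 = 968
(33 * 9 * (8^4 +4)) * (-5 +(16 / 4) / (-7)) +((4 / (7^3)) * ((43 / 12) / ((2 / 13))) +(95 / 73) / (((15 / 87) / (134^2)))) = -998875427945 / 150234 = -6648797.40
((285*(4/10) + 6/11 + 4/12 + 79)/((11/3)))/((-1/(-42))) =2220.79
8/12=2/3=0.67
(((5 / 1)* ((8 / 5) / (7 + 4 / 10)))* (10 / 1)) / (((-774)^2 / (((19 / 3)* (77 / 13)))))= 146300 / 216116667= 0.00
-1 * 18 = -18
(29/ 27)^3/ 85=24389/ 1673055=0.01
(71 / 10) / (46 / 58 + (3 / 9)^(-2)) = 29 / 40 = 0.72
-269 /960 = -0.28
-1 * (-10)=10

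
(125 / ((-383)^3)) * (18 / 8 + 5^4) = -313625 / 224727548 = -0.00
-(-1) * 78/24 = 3.25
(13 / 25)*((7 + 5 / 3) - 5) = 143 / 75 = 1.91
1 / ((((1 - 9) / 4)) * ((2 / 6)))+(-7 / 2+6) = 1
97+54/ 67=97.81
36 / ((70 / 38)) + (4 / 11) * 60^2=511524 / 385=1328.63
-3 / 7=-0.43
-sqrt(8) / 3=-2*sqrt(2) / 3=-0.94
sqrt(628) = 2 * sqrt(157) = 25.06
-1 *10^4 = -10000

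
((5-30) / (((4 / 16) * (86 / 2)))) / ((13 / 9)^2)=-8100 / 7267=-1.11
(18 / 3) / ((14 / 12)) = 36 / 7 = 5.14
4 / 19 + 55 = 1049 / 19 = 55.21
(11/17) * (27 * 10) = 2970/17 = 174.71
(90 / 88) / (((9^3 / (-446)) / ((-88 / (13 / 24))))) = 35680 / 351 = 101.65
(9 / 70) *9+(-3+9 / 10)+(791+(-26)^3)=-587508 / 35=-16785.94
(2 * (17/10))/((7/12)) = 204/35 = 5.83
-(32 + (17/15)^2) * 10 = -332.84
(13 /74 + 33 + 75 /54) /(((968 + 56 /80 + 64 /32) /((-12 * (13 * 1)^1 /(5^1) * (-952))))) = 67034240 /63381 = 1057.64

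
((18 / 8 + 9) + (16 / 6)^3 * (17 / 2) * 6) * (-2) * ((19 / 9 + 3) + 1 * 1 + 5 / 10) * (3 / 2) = -4191299 / 216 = -19404.16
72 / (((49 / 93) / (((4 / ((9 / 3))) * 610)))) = 5446080 / 49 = 111144.49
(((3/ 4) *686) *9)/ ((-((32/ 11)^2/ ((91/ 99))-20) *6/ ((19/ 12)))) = 113.21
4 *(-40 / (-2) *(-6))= -480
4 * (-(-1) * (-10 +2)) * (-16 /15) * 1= 512 /15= 34.13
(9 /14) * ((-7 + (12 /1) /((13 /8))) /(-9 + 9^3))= 1 /2912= 0.00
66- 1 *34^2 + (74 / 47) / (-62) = -1090.03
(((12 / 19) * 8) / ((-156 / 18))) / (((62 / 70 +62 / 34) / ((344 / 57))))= -2456160 / 1891279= -1.30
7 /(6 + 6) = 7 /12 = 0.58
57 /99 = 0.58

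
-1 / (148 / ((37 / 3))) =-1 / 12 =-0.08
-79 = -79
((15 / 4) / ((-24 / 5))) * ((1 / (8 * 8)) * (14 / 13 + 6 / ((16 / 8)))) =-0.05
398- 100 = 298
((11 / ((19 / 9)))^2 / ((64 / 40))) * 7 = 343035 / 2888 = 118.78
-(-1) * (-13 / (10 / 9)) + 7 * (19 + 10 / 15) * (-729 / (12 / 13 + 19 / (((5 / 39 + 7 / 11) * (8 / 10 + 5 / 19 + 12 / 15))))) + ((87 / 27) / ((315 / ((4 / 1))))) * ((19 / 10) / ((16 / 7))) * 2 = -204846149146861 / 29060523900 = -7048.95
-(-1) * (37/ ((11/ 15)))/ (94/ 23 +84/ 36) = 38295/ 4873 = 7.86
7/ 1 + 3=10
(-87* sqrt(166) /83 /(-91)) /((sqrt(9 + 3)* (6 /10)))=145* sqrt(498) /45318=0.07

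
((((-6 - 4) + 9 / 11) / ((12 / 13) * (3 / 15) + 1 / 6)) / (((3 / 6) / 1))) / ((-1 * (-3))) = -26260 / 1507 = -17.43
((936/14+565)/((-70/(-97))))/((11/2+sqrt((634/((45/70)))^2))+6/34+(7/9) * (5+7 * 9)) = 65641743/78327725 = 0.84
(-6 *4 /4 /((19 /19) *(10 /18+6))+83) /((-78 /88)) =-213092 /2301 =-92.61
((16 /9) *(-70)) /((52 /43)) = -12040 /117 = -102.91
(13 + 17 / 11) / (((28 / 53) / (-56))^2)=1797760 / 11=163432.73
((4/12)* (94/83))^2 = 8836/62001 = 0.14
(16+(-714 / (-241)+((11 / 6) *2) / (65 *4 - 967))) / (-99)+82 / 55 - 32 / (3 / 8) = -21262655417 / 253024695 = -84.03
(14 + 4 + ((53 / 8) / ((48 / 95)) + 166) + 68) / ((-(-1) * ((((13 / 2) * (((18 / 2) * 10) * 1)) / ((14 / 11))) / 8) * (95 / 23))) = 1.12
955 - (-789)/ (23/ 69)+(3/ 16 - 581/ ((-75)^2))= 298987579/ 90000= 3322.08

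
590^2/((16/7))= 609175/4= 152293.75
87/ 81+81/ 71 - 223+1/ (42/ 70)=-420050/ 1917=-219.12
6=6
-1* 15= -15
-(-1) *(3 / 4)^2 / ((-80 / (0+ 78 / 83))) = -351 / 53120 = -0.01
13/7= 1.86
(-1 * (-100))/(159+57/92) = 1840/2937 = 0.63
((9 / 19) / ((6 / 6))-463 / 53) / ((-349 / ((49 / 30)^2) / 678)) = 225732416 / 5271645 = 42.82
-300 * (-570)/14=85500/7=12214.29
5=5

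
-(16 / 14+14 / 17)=-234 / 119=-1.97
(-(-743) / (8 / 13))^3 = 901148778179 / 512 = 1760056207.38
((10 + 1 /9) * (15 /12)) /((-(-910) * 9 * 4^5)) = 1 /663552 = 0.00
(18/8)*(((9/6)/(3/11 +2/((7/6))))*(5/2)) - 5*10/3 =-10135/816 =-12.42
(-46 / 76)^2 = 529 / 1444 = 0.37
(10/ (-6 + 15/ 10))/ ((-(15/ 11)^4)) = 58564/ 91125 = 0.64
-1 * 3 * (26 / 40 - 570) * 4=34161 / 5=6832.20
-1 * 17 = -17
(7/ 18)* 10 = 3.89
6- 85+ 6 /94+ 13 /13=-3663 /47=-77.94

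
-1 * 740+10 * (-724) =-7980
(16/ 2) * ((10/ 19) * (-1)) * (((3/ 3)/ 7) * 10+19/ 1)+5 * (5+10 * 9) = 51735/ 133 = 388.98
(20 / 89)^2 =400 / 7921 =0.05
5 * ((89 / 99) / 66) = 445 / 6534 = 0.07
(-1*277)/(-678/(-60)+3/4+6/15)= -5540/249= -22.25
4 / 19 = 0.21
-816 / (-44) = 204 / 11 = 18.55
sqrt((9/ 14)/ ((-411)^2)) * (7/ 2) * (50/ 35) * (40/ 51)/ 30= 0.00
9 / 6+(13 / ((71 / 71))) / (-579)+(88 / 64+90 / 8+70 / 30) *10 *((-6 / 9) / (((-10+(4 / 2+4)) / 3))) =353279 / 4632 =76.27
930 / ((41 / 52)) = 48360 / 41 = 1179.51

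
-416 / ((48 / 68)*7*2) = -884 / 21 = -42.10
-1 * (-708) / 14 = 354 / 7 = 50.57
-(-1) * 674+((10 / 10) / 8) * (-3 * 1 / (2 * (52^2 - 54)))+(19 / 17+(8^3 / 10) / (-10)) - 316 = 255161453 / 720800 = 354.00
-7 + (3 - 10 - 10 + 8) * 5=-52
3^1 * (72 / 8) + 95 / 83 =2336 / 83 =28.14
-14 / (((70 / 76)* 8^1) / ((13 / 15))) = -247 / 150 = -1.65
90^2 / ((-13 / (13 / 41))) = -8100 / 41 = -197.56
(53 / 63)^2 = 2809 / 3969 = 0.71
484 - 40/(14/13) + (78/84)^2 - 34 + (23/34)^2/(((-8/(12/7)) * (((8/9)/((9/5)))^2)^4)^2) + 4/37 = 753870379414779397279872722020473117/360060508721643520000000000000000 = 2093.73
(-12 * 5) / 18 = -10 / 3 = -3.33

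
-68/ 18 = -34/ 9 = -3.78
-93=-93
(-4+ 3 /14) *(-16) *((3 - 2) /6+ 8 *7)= 3402.10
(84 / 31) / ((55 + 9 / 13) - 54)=546 / 341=1.60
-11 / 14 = -0.79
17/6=2.83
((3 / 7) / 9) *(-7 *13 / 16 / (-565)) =13 / 27120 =0.00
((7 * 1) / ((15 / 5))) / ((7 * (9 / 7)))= 7 / 27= 0.26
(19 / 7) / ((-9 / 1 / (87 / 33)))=-551 / 693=-0.80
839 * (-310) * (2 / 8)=-130045 / 2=-65022.50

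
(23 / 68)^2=529 / 4624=0.11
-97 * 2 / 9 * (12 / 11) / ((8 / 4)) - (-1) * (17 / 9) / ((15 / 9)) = -1753 / 165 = -10.62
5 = 5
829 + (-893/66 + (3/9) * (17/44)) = 107659/132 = 815.60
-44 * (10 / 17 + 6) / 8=-616 / 17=-36.24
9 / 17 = 0.53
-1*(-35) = 35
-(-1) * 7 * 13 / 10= 91 / 10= 9.10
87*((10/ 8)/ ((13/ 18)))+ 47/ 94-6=1886/ 13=145.08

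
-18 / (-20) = 9 / 10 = 0.90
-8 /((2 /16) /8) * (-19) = 9728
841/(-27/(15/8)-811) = -4205/4127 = -1.02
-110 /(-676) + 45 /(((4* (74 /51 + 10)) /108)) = 10488145 /98696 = 106.27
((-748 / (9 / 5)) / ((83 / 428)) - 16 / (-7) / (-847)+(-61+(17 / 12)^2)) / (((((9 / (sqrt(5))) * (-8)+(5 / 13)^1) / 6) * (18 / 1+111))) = 50710186240025 / 1334597242937112+26369296844813 * sqrt(5) / 18536072818571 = 3.22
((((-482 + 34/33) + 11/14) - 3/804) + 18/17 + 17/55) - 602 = -5687468333/5262180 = -1080.82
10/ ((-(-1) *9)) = 10/ 9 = 1.11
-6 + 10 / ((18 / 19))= 41 / 9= 4.56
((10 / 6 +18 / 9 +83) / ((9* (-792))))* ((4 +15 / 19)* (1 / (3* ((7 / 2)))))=-845 / 152361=-0.01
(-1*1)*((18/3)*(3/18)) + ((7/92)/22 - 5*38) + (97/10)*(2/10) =-189.06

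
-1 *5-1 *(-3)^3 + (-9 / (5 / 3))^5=-14280157 / 3125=-4569.65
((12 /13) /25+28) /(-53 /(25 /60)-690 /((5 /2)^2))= -2278 /19305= -0.12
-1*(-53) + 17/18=971/18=53.94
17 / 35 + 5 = 5.49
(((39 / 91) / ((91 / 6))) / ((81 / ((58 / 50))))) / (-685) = -0.00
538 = 538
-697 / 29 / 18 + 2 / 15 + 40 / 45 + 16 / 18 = 0.58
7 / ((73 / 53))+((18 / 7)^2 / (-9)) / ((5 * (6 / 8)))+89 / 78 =8408263 / 1395030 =6.03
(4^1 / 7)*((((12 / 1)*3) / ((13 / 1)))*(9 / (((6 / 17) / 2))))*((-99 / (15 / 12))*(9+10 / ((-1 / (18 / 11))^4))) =-312377363136 / 605605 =-515810.41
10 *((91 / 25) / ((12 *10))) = 91 / 300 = 0.30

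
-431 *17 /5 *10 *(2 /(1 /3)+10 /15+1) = -337042 /3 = -112347.33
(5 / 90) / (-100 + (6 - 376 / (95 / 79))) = -95 / 695412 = -0.00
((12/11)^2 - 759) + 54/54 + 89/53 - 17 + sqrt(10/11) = -4951674/6413 + sqrt(110)/11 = -771.18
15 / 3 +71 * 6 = 431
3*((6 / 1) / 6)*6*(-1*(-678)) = 12204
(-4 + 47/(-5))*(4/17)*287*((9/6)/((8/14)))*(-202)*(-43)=-1753742487/85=-20632264.55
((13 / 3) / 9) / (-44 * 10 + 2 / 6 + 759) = 0.00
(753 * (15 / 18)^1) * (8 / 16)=1255 / 4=313.75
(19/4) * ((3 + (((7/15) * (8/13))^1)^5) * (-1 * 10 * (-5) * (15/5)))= 16081649350619/7518683250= 2138.89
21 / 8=2.62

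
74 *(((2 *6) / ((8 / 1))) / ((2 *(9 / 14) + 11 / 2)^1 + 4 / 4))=1554 / 109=14.26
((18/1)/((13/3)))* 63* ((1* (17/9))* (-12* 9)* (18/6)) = -2082024/13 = -160155.69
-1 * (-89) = 89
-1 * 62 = -62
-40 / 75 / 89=-8 / 1335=-0.01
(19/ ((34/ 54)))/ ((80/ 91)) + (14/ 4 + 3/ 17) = 51683/ 1360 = 38.00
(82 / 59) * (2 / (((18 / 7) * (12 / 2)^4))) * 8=287 / 43011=0.01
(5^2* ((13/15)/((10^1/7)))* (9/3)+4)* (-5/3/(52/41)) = -6765/104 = -65.05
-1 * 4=-4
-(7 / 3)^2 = -5.44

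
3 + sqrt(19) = 7.36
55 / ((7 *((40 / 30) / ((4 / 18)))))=55 / 42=1.31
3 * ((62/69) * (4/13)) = 248/299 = 0.83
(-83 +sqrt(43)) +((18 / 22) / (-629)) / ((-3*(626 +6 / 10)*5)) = -1799209838 / 21677227 +sqrt(43) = -76.44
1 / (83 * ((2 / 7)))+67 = 11129 / 166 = 67.04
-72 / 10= -36 / 5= -7.20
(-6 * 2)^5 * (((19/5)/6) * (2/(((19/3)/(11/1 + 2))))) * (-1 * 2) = 6469632/5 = 1293926.40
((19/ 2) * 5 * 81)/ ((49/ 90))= 346275/ 49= 7066.84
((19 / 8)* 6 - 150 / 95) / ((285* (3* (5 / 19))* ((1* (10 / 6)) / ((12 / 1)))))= 963 / 2375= 0.41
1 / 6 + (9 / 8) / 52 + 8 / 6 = 633 / 416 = 1.52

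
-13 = -13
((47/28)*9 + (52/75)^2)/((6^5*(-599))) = -2455087/733607280000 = -0.00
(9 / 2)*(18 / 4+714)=12933 / 4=3233.25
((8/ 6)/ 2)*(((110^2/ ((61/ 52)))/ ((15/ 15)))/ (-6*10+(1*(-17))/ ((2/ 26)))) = -1258400/ 51423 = -24.47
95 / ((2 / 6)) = 285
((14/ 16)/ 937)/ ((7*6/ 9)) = 3/ 14992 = 0.00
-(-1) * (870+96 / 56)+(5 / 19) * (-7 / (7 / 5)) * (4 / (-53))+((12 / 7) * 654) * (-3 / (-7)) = 66726706 / 49343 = 1352.30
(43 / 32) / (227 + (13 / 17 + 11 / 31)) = 22661 / 3847008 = 0.01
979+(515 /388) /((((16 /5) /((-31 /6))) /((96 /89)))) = 33727003 /34532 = 976.69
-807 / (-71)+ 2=949 / 71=13.37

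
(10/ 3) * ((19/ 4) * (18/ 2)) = 285/ 2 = 142.50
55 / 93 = 0.59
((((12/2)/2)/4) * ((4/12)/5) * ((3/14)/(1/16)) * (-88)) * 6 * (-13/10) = 20592/175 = 117.67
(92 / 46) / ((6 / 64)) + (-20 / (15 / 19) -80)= -84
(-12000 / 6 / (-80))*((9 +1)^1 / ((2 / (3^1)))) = 375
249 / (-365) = -249 / 365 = -0.68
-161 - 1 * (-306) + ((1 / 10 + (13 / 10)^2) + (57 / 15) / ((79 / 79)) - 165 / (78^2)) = 3816769 / 25350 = 150.56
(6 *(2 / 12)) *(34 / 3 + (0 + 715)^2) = 1533709 / 3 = 511236.33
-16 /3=-5.33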